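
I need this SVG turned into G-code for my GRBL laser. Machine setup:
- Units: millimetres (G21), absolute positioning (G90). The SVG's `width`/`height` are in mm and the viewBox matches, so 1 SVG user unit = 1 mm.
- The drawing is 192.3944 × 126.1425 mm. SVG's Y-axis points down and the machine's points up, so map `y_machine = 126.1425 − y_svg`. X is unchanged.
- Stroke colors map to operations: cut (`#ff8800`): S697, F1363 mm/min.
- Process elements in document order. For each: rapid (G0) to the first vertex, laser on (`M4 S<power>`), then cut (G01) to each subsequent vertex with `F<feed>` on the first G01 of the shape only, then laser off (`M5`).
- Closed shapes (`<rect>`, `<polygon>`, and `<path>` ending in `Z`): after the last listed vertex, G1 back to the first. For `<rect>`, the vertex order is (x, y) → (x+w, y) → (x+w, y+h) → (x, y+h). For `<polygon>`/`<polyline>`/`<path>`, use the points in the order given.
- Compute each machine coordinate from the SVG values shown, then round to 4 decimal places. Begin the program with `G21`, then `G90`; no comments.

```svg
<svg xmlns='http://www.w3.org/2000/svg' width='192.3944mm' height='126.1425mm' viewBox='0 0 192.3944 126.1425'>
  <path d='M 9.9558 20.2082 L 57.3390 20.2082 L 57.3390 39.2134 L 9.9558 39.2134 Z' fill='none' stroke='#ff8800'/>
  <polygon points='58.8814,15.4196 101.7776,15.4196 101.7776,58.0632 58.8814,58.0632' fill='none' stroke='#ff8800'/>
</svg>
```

Since the viewBox matches the mm dimensions, user units are millimetres directly. The only transform is the Y-flip y_m = 126.1425 − y_svg.

Shape 1 is a rectangle drawn with `<path>`. Its stroke #ff8800 means cut at S697, F1363. After flipping Y the toolpath is (9.9558,105.9343) → (57.3390,105.9343) → (57.3390,86.9291) → (9.9558,86.9291) → (9.9558,105.9343), returning to the start.

Shape 2 is a rectangle drawn with `<polygon>`. Its stroke #ff8800 means cut at S697, F1363. After flipping Y the toolpath is (58.8814,110.7229) → (101.7776,110.7229) → (101.7776,68.0793) → (58.8814,68.0793) → (58.8814,110.7229), returning to the start.

G21
G90
G0 X9.9558 Y105.9343
M4 S697
G01 X57.3390 Y105.9343 F1363
G01 X57.3390 Y86.9291
G01 X9.9558 Y86.9291
G01 X9.9558 Y105.9343
M5
G0 X58.8814 Y110.7229
M4 S697
G01 X101.7776 Y110.7229 F1363
G01 X101.7776 Y68.0793
G01 X58.8814 Y68.0793
G01 X58.8814 Y110.7229
M5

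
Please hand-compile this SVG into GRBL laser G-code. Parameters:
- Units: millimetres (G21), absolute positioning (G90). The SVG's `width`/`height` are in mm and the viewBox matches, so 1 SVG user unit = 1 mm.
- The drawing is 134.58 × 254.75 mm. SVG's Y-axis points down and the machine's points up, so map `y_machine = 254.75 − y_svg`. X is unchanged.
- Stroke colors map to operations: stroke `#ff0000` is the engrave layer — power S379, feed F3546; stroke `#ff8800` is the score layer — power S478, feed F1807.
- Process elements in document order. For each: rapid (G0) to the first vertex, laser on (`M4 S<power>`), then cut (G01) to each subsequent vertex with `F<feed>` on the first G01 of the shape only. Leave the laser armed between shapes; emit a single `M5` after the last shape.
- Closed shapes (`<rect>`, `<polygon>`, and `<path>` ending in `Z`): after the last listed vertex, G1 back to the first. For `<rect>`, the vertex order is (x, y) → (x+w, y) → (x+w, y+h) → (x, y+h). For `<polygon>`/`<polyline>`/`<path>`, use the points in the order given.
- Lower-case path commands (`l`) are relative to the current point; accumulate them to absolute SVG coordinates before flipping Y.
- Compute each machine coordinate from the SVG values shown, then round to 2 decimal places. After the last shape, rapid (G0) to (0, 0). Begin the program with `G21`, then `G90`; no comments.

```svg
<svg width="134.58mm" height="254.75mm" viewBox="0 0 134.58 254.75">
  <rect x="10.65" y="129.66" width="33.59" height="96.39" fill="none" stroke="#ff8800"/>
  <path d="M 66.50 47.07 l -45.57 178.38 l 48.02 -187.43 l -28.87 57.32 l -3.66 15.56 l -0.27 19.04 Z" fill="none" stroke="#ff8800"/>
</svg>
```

G21
G90
G0 X10.65 Y125.09
M4 S478
G01 X44.24 Y125.09 F1807
G01 X44.24 Y28.70
G01 X10.65 Y28.70
G01 X10.65 Y125.09
G0 X66.50 Y207.68
M4 S478
G01 X20.93 Y29.30 F1807
G01 X68.95 Y216.73
G01 X40.08 Y159.41
G01 X36.42 Y143.85
G01 X36.15 Y124.81
G01 X66.50 Y207.68
M5
G0 X0.00 Y0.00

viewBox `0 0 134.58 254.75` with mm width/height → 1 unit = 1 mm. Flip: y_m = 254.75 − y_svg.

**Shape 1** — `<rect>` rectangle, stroke `#ff8800` → score (S478, F1807). Machine vertices: (10.65,125.09) → (44.24,125.09) → (44.24,28.70) → (10.65,28.70) → (10.65,125.09). Closed: final G1 returns to the first vertex.

**Shape 2** — `<path>` closed polygon, stroke `#ff8800` → score (S478, F1807). Machine vertices: (66.50,207.68) → (20.93,29.30) → (68.95,216.73) → (40.08,159.41) → (36.42,143.85) → (36.15,124.81) → (66.50,207.68). Closed: final G1 returns to the first vertex.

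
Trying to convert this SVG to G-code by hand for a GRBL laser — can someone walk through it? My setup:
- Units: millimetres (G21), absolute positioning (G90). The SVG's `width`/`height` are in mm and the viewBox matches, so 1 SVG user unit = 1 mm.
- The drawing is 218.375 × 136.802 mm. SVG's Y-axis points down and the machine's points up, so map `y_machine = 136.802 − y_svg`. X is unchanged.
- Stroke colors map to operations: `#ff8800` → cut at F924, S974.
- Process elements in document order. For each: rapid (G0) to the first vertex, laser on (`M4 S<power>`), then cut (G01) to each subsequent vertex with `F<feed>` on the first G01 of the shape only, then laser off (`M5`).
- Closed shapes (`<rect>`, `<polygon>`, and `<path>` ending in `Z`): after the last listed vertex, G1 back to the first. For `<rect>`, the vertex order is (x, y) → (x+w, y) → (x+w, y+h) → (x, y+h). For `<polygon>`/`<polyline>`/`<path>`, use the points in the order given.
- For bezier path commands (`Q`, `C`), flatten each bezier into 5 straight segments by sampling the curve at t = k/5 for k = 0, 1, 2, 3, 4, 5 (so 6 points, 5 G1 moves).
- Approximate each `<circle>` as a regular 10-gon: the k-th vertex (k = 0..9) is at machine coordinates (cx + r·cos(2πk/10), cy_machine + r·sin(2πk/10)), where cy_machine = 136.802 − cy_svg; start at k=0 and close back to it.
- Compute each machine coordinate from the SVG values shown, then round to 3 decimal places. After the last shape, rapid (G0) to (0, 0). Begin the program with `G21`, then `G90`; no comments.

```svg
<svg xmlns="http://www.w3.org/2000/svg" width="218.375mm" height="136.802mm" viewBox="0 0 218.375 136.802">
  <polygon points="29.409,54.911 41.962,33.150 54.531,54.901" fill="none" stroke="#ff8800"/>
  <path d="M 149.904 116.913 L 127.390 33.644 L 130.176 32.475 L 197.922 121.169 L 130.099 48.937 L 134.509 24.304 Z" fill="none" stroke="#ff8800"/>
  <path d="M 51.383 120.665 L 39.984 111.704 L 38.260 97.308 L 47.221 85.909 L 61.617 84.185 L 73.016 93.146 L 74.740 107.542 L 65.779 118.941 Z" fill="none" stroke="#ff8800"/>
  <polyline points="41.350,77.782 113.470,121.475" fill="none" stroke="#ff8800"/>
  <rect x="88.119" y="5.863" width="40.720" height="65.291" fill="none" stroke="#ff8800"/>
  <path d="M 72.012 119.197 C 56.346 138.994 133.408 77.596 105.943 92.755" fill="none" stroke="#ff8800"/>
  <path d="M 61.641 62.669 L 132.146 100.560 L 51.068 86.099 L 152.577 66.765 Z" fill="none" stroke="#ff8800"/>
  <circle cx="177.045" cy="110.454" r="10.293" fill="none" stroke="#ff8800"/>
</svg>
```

G21
G90
G0 X29.409 Y81.891
M4 S974
G01 X41.962 Y103.652 F924
G01 X54.531 Y81.901
G01 X29.409 Y81.891
M5
G0 X149.904 Y19.889
M4 S974
G01 X127.390 Y103.158 F924
G01 X130.176 Y104.327
G01 X197.922 Y15.633
G01 X130.099 Y87.865
G01 X134.509 Y112.498
G01 X149.904 Y19.889
M5
G0 X51.383 Y16.137
M4 S974
G01 X39.984 Y25.098 F924
G01 X38.260 Y39.494
G01 X47.221 Y50.893
G01 X61.617 Y52.617
G01 X73.016 Y43.656
G01 X74.740 Y29.260
G01 X65.779 Y17.861
G01 X51.383 Y16.137
M5
G0 X41.350 Y59.020
M4 S974
G01 X113.470 Y15.327 F924
M5
G0 X88.119 Y130.939
M4 S974
G01 X128.839 Y130.939 F924
G01 X128.839 Y65.648
G01 X88.119 Y65.648
G01 X88.119 Y130.939
M5
G0 X72.012 Y17.605
M4 S974
G01 X72.162 Y14.208 F924
G01 X85.098 Y22.726
G01 X101.352 Y35.587
G01 X111.457 Y45.218
G01 X105.943 Y44.047
M5
G0 X61.641 Y74.133
M4 S974
G01 X132.146 Y36.242 F924
G01 X51.068 Y50.703
G01 X152.577 Y70.037
G01 X61.641 Y74.133
M5
G0 X187.338 Y26.348
M4 S974
G01 X185.372 Y32.398 F924
G01 X180.226 Y36.137
G01 X173.864 Y36.137
G01 X168.718 Y32.398
G01 X166.752 Y26.348
G01 X168.718 Y20.298
G01 X173.864 Y16.559
G01 X180.226 Y16.559
G01 X185.372 Y20.298
G01 X187.338 Y26.348
M5
G0 X0.000 Y0.000

Since the viewBox matches the mm dimensions, user units are millimetres directly. The only transform is the Y-flip y_m = 136.802 − y_svg.

Shape 1 is a regular polygon drawn with `<polygon>`. Its stroke #ff8800 means cut at S974, F924. After flipping Y the toolpath is (29.409,81.891) → (41.962,103.652) → (54.531,81.901) → (29.409,81.891), returning to the start.

Shape 2 is a closed polygon drawn with `<path>`. Its stroke #ff8800 means cut at S974, F924. After flipping Y the toolpath is (149.904,19.889) → (127.390,103.158) → (130.176,104.327) → (197.922,15.633) → (130.099,87.865) → (134.509,112.498) → (149.904,19.889), returning to the start.

Shape 3 is a regular polygon drawn with `<path>`. Its stroke #ff8800 means cut at S974, F924. After flipping Y the toolpath is (51.383,16.137) → (39.984,25.098) → (38.260,39.494) → (47.221,50.893) → (61.617,52.617) → (73.016,43.656) → (74.740,29.260) → (65.779,17.861) → (51.383,16.137), returning to the start.

Shape 4 is a line segment drawn with `<polyline>`. Its stroke #ff8800 means cut at S974, F924. After flipping Y the toolpath is (41.350,59.020) → (113.470,15.327).

Shape 5 is a rectangle drawn with `<rect>`. Its stroke #ff8800 means cut at S974, F924. After flipping Y the toolpath is (88.119,130.939) → (128.839,130.939) → (128.839,65.648) → (88.119,65.648) → (88.119,130.939), returning to the start.

Shape 6 is a cubic bezier drawn with `<path>`. Its stroke #ff8800 means cut at S974, F924. After flipping Y the toolpath is (72.012,17.605) → (72.162,14.208) → (85.098,22.726) → (101.352,35.587) → (111.457,45.218) → (105.943,44.047).

Shape 7 is a closed polygon drawn with `<path>`. Its stroke #ff8800 means cut at S974, F924. After flipping Y the toolpath is (61.641,74.133) → (132.146,36.242) → (51.068,50.703) → (152.577,70.037) → (61.641,74.133), returning to the start.

Shape 8 is a circle drawn with `<circle>`. Its stroke #ff8800 means cut at S974, F924. After flipping Y the toolpath is (187.338,26.348) → (185.372,32.398) → (180.226,36.137) → (173.864,36.137) → (168.718,32.398) → (166.752,26.348) → (168.718,20.298) → (173.864,16.559) → (180.226,16.559) → (185.372,20.298) → (187.338,26.348), returning to the start.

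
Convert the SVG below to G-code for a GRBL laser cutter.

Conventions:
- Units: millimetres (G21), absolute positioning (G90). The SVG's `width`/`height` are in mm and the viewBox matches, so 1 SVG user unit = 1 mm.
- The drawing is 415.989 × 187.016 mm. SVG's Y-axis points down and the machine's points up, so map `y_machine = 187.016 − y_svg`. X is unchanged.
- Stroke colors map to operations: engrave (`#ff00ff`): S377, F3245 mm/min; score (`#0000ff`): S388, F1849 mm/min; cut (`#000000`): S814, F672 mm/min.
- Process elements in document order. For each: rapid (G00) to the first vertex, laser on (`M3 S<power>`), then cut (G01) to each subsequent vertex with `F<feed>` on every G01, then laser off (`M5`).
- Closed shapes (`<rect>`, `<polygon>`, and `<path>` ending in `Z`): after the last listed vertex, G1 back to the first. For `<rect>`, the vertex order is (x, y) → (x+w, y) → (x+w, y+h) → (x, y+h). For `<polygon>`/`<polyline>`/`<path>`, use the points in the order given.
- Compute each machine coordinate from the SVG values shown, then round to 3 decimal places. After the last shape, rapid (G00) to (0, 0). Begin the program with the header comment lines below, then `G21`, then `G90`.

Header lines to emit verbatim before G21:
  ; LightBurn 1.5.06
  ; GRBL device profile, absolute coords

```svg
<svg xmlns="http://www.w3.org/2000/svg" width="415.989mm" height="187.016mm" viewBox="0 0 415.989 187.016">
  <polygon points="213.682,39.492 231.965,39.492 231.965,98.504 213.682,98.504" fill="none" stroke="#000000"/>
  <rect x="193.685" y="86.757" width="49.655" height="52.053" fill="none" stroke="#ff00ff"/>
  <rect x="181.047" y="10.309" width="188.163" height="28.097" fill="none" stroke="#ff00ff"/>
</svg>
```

; LightBurn 1.5.06
; GRBL device profile, absolute coords
G21
G90
G00 X213.682 Y147.524
M3 S814
G01 X231.965 Y147.524 F672
G01 X231.965 Y88.512 F672
G01 X213.682 Y88.512 F672
G01 X213.682 Y147.524 F672
M5
G00 X193.685 Y100.259
M3 S377
G01 X243.340 Y100.259 F3245
G01 X243.340 Y48.206 F3245
G01 X193.685 Y48.206 F3245
G01 X193.685 Y100.259 F3245
M5
G00 X181.047 Y176.707
M3 S377
G01 X369.210 Y176.707 F3245
G01 X369.210 Y148.610 F3245
G01 X181.047 Y148.610 F3245
G01 X181.047 Y176.707 F3245
M5
G00 X0.000 Y0.000

viewBox `0 0 415.989 187.016` with mm width/height → 1 unit = 1 mm. Flip: y_m = 187.016 − y_svg.

**Shape 1** — `<polygon>` rectangle, stroke `#000000` → cut (S814, F672). Machine vertices: (213.682,147.524) → (231.965,147.524) → (231.965,88.512) → (213.682,88.512) → (213.682,147.524). Closed: final G1 returns to the first vertex.

**Shape 2** — `<rect>` rectangle, stroke `#ff00ff` → engrave (S377, F3245). Machine vertices: (193.685,100.259) → (243.340,100.259) → (243.340,48.206) → (193.685,48.206) → (193.685,100.259). Closed: final G1 returns to the first vertex.

**Shape 3** — `<rect>` rectangle, stroke `#ff00ff` → engrave (S377, F3245). Machine vertices: (181.047,176.707) → (369.210,176.707) → (369.210,148.610) → (181.047,148.610) → (181.047,176.707). Closed: final G1 returns to the first vertex.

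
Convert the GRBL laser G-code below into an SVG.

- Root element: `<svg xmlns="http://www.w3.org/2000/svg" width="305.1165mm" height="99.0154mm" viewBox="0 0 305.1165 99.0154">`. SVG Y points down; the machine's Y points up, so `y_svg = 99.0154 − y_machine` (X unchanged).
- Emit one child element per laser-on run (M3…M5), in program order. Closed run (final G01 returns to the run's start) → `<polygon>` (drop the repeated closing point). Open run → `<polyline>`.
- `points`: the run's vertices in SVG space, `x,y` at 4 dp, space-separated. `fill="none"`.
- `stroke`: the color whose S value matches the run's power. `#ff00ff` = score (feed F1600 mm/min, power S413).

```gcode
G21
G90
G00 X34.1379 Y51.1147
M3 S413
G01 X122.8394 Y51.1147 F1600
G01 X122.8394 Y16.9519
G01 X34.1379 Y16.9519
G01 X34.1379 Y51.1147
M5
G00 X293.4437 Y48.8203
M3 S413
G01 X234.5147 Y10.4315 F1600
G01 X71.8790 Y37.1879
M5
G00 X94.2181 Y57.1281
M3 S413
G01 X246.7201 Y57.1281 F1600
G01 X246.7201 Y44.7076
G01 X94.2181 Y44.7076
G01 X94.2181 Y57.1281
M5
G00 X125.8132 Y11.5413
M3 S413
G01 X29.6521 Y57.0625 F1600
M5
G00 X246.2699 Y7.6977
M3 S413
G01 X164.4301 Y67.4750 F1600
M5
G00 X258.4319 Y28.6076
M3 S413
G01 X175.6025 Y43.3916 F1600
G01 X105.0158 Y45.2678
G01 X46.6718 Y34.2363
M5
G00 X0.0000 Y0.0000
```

Each laser-on run becomes one SVG element. Flip Y back into SVG space with y_svg = 99.0154 − y_machine. Every run uses S413, so all elements get stroke `#ff00ff` (score).

Run 1: The run returns to its start, so emit a `<polygon>` with points (Y-flipped): 34.1379,47.9007 122.8394,47.9007 122.8394,82.0635 34.1379,82.0635.

Run 2: The run is open, so emit a `<polyline>` with points (Y-flipped): 293.4437,50.1951 234.5147,88.5839 71.8790,61.8275.

Run 3: The run returns to its start, so emit a `<polygon>` with points (Y-flipped): 94.2181,41.8873 246.7201,41.8873 246.7201,54.3078 94.2181,54.3078.

Run 4: The run is open, so emit a `<polyline>` with points (Y-flipped): 125.8132,87.4741 29.6521,41.9529.

Run 5: The run is open, so emit a `<polyline>` with points (Y-flipped): 246.2699,91.3177 164.4301,31.5404.

Run 6: The run is open, so emit a `<polyline>` with points (Y-flipped): 258.4319,70.4078 175.6025,55.6238 105.0158,53.7476 46.6718,64.7791.

<svg xmlns="http://www.w3.org/2000/svg" width="305.1165mm" height="99.0154mm" viewBox="0 0 305.1165 99.0154">
  <polygon points="34.1379,47.9007 122.8394,47.9007 122.8394,82.0635 34.1379,82.0635" fill="none" stroke="#ff00ff"/>
  <polyline points="293.4437,50.1951 234.5147,88.5839 71.8790,61.8275" fill="none" stroke="#ff00ff"/>
  <polygon points="94.2181,41.8873 246.7201,41.8873 246.7201,54.3078 94.2181,54.3078" fill="none" stroke="#ff00ff"/>
  <polyline points="125.8132,87.4741 29.6521,41.9529" fill="none" stroke="#ff00ff"/>
  <polyline points="246.2699,91.3177 164.4301,31.5404" fill="none" stroke="#ff00ff"/>
  <polyline points="258.4319,70.4078 175.6025,55.6238 105.0158,53.7476 46.6718,64.7791" fill="none" stroke="#ff00ff"/>
</svg>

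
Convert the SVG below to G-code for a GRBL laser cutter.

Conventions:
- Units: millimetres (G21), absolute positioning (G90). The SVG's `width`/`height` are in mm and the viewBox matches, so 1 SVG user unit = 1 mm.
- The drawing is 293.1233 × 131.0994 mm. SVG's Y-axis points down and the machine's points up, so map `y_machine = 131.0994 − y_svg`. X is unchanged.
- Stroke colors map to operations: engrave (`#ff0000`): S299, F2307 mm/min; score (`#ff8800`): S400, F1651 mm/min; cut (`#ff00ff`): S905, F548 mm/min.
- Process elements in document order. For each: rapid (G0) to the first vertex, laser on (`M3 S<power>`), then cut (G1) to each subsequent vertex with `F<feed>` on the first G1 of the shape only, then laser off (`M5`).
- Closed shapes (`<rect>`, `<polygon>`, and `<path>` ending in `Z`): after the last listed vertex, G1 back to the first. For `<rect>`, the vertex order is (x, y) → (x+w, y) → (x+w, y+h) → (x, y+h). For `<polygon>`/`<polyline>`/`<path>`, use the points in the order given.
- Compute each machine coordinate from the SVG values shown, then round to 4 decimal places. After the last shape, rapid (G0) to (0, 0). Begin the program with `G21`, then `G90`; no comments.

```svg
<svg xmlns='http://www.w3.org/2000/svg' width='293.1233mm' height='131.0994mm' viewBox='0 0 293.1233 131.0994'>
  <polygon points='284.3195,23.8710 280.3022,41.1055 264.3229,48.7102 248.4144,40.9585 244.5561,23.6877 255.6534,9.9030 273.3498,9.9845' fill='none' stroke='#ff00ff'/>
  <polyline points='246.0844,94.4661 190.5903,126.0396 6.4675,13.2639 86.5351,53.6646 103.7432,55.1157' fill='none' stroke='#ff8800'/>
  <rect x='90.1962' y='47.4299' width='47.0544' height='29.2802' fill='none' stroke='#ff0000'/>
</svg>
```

Since the viewBox matches the mm dimensions, user units are millimetres directly. The only transform is the Y-flip y_m = 131.0994 − y_svg.

Shape 1 is a regular polygon drawn with `<polygon>`. Its stroke #ff00ff means cut at S905, F548. After flipping Y the toolpath is (284.3195,107.2284) → (280.3022,89.9939) → (264.3229,82.3892) → (248.4144,90.1409) → (244.5561,107.4117) → (255.6534,121.1964) → (273.3498,121.1149) → (284.3195,107.2284), returning to the start.

Shape 2 is a open polyline drawn with `<polyline>`. Its stroke #ff8800 means score at S400, F1651. After flipping Y the toolpath is (246.0844,36.6333) → (190.5903,5.0598) → (6.4675,117.8355) → (86.5351,77.4348) → (103.7432,75.9837).

Shape 3 is a rectangle drawn with `<rect>`. Its stroke #ff0000 means engrave at S299, F2307. After flipping Y the toolpath is (90.1962,83.6695) → (137.2506,83.6695) → (137.2506,54.3893) → (90.1962,54.3893) → (90.1962,83.6695), returning to the start.

G21
G90
G0 X284.3195 Y107.2284
M3 S905
G1 X280.3022 Y89.9939 F548
G1 X264.3229 Y82.3892
G1 X248.4144 Y90.1409
G1 X244.5561 Y107.4117
G1 X255.6534 Y121.1964
G1 X273.3498 Y121.1149
G1 X284.3195 Y107.2284
M5
G0 X246.0844 Y36.6333
M3 S400
G1 X190.5903 Y5.0598 F1651
G1 X6.4675 Y117.8355
G1 X86.5351 Y77.4348
G1 X103.7432 Y75.9837
M5
G0 X90.1962 Y83.6695
M3 S299
G1 X137.2506 Y83.6695 F2307
G1 X137.2506 Y54.3893
G1 X90.1962 Y54.3893
G1 X90.1962 Y83.6695
M5
G0 X0.0000 Y0.0000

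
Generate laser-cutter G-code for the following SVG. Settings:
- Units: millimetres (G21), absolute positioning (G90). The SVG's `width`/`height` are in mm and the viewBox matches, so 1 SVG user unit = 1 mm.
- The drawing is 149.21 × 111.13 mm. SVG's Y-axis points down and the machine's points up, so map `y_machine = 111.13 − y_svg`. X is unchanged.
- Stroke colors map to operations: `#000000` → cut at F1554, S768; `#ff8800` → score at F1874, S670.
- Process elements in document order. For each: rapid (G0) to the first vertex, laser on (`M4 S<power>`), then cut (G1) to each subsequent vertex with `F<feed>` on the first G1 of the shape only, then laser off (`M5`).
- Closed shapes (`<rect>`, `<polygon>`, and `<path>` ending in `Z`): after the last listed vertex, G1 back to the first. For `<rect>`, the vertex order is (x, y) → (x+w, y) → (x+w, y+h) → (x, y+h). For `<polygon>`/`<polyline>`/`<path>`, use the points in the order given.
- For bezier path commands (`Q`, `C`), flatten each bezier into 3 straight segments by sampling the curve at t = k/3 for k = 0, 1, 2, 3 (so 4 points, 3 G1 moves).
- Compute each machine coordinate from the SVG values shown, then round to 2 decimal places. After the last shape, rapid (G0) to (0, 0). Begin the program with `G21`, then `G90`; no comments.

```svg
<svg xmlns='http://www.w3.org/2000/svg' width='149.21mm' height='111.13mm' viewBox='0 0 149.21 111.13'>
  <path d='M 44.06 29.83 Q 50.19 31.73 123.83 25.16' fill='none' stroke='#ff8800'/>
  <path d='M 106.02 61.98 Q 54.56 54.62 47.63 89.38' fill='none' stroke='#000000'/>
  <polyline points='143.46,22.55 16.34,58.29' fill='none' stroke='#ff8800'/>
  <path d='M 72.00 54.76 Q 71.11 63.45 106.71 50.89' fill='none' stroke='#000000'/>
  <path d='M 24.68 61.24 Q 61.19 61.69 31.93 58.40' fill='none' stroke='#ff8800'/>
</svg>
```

G21
G90
G0 X44.06 Y81.30
M4 S670
G1 X55.65 Y80.97 F1874
G1 X82.24 Y82.53
G1 X123.83 Y85.97
M5
G0 X106.02 Y49.15
M4 S768
G1 X76.66 Y49.38 F1554
G1 X57.20 Y40.24
G1 X47.63 Y21.75
M5
G0 X143.46 Y88.58
M4 S670
G1 X16.34 Y52.84 F1874
M5
G0 X72.00 Y56.37
M4 S768
G1 X75.46 Y52.94 F1554
G1 X87.03 Y54.23
G1 X106.71 Y60.24
M5
G0 X24.68 Y49.89
M4 S670
G1 X41.71 Y50.01 F1874
G1 X44.13 Y50.95
G1 X31.93 Y52.73
M5
G0 X0.00 Y0.00

Since the viewBox matches the mm dimensions, user units are millimetres directly. The only transform is the Y-flip y_m = 111.13 − y_svg.

Shape 1 is a quadratic bezier drawn with `<path>`. Its stroke #ff8800 means score at S670, F1874. After flipping Y the toolpath is (44.06,81.30) → (55.65,80.97) → (82.24,82.53) → (123.83,85.97).

Shape 2 is a quadratic bezier drawn with `<path>`. Its stroke #000000 means cut at S768, F1554. After flipping Y the toolpath is (106.02,49.15) → (76.66,49.38) → (57.20,40.24) → (47.63,21.75).

Shape 3 is a line segment drawn with `<polyline>`. Its stroke #ff8800 means score at S670, F1874. After flipping Y the toolpath is (143.46,88.58) → (16.34,52.84).

Shape 4 is a quadratic bezier drawn with `<path>`. Its stroke #000000 means cut at S768, F1554. After flipping Y the toolpath is (72.00,56.37) → (75.46,52.94) → (87.03,54.23) → (106.71,60.24).

Shape 5 is a quadratic bezier drawn with `<path>`. Its stroke #ff8800 means score at S670, F1874. After flipping Y the toolpath is (24.68,49.89) → (41.71,50.01) → (44.13,50.95) → (31.93,52.73).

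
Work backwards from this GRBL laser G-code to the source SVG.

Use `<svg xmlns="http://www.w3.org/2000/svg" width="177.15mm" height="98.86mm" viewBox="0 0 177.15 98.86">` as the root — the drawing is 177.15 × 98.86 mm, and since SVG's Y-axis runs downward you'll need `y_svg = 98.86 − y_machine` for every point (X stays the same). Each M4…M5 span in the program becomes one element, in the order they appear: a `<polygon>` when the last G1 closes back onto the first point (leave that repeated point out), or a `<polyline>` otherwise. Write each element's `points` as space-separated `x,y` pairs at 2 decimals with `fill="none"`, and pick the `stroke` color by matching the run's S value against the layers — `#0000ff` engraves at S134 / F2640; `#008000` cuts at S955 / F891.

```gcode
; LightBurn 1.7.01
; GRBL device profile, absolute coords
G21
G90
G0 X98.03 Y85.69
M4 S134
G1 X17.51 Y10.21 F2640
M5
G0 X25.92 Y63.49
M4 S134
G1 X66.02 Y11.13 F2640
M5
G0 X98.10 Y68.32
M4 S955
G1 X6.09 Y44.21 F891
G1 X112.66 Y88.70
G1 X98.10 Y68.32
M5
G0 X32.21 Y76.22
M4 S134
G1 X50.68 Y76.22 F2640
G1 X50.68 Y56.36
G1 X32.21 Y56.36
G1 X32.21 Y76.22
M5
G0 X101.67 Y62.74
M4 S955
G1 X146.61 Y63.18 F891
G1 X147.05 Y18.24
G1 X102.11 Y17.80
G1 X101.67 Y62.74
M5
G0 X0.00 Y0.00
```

<svg xmlns="http://www.w3.org/2000/svg" width="177.15mm" height="98.86mm" viewBox="0 0 177.15 98.86">
  <polyline points="98.03,13.17 17.51,88.65" fill="none" stroke="#0000ff"/>
  <polyline points="25.92,35.37 66.02,87.73" fill="none" stroke="#0000ff"/>
  <polygon points="98.10,30.54 6.09,54.65 112.66,10.16" fill="none" stroke="#008000"/>
  <polygon points="32.21,22.64 50.68,22.64 50.68,42.50 32.21,42.50" fill="none" stroke="#0000ff"/>
  <polygon points="101.67,36.12 146.61,35.68 147.05,80.62 102.11,81.06" fill="none" stroke="#008000"/>
</svg>

y_svg = 98.86 − y_m.

[1] S134→`#0000ff` (engrave); open run; points: 98.03,13.17 17.51,88.65

[2] S134→`#0000ff` (engrave); open run; points: 25.92,35.37 66.02,87.73

[3] S955→`#008000` (cut); closed run; points: 98.10,30.54 6.09,54.65 112.66,10.16

[4] S134→`#0000ff` (engrave); closed run; points: 32.21,22.64 50.68,22.64 50.68,42.50 32.21,42.50

[5] S955→`#008000` (cut); closed run; points: 101.67,36.12 146.61,35.68 147.05,80.62 102.11,81.06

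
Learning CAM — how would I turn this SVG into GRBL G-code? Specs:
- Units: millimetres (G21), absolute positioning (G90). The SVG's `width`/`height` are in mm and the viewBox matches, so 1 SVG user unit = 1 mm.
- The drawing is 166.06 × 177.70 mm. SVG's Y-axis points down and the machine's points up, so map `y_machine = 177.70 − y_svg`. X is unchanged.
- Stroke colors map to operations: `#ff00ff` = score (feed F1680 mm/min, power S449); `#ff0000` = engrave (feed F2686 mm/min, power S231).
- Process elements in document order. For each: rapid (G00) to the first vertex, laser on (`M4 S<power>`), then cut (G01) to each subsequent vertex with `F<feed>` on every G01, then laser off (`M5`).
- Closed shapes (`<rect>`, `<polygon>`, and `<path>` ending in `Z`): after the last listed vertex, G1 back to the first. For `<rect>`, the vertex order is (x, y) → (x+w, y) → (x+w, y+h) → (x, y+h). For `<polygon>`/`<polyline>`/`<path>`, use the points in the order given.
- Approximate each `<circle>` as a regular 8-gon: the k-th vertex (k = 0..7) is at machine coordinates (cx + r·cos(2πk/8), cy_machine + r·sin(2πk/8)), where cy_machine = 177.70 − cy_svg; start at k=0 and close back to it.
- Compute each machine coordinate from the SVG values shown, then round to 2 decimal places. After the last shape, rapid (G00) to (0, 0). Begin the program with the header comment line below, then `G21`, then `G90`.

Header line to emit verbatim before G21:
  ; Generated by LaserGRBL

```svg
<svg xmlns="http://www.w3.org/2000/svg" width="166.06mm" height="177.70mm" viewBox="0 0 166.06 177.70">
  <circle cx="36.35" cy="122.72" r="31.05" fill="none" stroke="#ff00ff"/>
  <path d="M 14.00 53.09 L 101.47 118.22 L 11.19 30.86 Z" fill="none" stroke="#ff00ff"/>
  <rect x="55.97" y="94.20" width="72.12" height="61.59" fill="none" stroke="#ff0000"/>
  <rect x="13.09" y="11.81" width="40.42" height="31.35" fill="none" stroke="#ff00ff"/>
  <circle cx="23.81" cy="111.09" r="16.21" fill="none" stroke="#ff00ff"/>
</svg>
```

Since the viewBox matches the mm dimensions, user units are millimetres directly. The only transform is the Y-flip y_m = 177.70 − y_svg.

Shape 1 is a circle drawn with `<circle>`. Its stroke #ff00ff means score at S449, F1680. After flipping Y the toolpath is (67.40,54.98) → (58.31,76.94) → (36.35,86.03) → (14.39,76.94) → (5.30,54.98) → (14.39,33.02) → (36.35,23.93) → (58.31,33.02) → (67.40,54.98), returning to the start.

Shape 2 is a closed polygon drawn with `<path>`. Its stroke #ff00ff means score at S449, F1680. After flipping Y the toolpath is (14.00,124.61) → (101.47,59.48) → (11.19,146.84) → (14.00,124.61), returning to the start.

Shape 3 is a rectangle drawn with `<rect>`. Its stroke #ff0000 means engrave at S231, F2686. After flipping Y the toolpath is (55.97,83.50) → (128.09,83.50) → (128.09,21.91) → (55.97,21.91) → (55.97,83.50), returning to the start.

Shape 4 is a rectangle drawn with `<rect>`. Its stroke #ff00ff means score at S449, F1680. After flipping Y the toolpath is (13.09,165.89) → (53.51,165.89) → (53.51,134.54) → (13.09,134.54) → (13.09,165.89), returning to the start.

Shape 5 is a circle drawn with `<circle>`. Its stroke #ff00ff means score at S449, F1680. After flipping Y the toolpath is (40.02,66.61) → (35.27,78.07) → (23.81,82.82) → (12.35,78.07) → (7.60,66.61) → (12.35,55.15) → (23.81,50.40) → (35.27,55.15) → (40.02,66.61), returning to the start.

; Generated by LaserGRBL
G21
G90
G00 X67.40 Y54.98
M4 S449
G01 X58.31 Y76.94 F1680
G01 X36.35 Y86.03 F1680
G01 X14.39 Y76.94 F1680
G01 X5.30 Y54.98 F1680
G01 X14.39 Y33.02 F1680
G01 X36.35 Y23.93 F1680
G01 X58.31 Y33.02 F1680
G01 X67.40 Y54.98 F1680
M5
G00 X14.00 Y124.61
M4 S449
G01 X101.47 Y59.48 F1680
G01 X11.19 Y146.84 F1680
G01 X14.00 Y124.61 F1680
M5
G00 X55.97 Y83.50
M4 S231
G01 X128.09 Y83.50 F2686
G01 X128.09 Y21.91 F2686
G01 X55.97 Y21.91 F2686
G01 X55.97 Y83.50 F2686
M5
G00 X13.09 Y165.89
M4 S449
G01 X53.51 Y165.89 F1680
G01 X53.51 Y134.54 F1680
G01 X13.09 Y134.54 F1680
G01 X13.09 Y165.89 F1680
M5
G00 X40.02 Y66.61
M4 S449
G01 X35.27 Y78.07 F1680
G01 X23.81 Y82.82 F1680
G01 X12.35 Y78.07 F1680
G01 X7.60 Y66.61 F1680
G01 X12.35 Y55.15 F1680
G01 X23.81 Y50.40 F1680
G01 X35.27 Y55.15 F1680
G01 X40.02 Y66.61 F1680
M5
G00 X0.00 Y0.00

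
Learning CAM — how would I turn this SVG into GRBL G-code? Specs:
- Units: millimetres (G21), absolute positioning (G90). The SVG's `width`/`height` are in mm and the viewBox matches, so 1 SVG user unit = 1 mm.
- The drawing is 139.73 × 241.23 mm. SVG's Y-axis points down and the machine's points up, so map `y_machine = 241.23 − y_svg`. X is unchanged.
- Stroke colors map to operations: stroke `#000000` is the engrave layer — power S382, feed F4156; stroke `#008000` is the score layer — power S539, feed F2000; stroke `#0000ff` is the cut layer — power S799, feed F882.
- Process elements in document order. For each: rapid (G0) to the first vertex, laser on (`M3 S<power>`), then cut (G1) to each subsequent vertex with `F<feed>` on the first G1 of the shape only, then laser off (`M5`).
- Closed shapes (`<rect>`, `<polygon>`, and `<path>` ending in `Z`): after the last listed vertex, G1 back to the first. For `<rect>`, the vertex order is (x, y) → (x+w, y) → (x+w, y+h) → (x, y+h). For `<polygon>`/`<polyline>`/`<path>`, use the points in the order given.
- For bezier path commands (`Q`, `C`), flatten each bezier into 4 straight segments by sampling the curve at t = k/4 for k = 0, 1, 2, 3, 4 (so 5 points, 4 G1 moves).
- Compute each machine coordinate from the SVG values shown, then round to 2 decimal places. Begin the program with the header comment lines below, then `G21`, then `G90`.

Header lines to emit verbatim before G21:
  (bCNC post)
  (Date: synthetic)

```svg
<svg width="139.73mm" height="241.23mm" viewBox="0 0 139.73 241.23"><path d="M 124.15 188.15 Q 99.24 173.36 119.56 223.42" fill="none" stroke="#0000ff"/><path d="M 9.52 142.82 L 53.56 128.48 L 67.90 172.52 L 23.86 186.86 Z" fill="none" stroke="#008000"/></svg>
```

1 u = 1 mm; y_m = 241.23 − y.

[1] `<path>` quadratic bezier, #0000ff→cut S799 F882: (124.15,53.08) → (114.52,56.42) → (110.55,51.66) → (112.23,38.79) → (119.56,17.81)

[2] `<path>` regular polygon, #008000→score S539 F2000: (9.52,98.41) → (53.56,112.75) → (67.90,68.71) → (23.86,54.37) → (9.52,98.41) (closed)

(bCNC post)
(Date: synthetic)
G21
G90
G0 X124.15 Y53.08
M3 S799
G1 X114.52 Y56.42 F882
G1 X110.55 Y51.66
G1 X112.23 Y38.79
G1 X119.56 Y17.81
M5
G0 X9.52 Y98.41
M3 S539
G1 X53.56 Y112.75 F2000
G1 X67.90 Y68.71
G1 X23.86 Y54.37
G1 X9.52 Y98.41
M5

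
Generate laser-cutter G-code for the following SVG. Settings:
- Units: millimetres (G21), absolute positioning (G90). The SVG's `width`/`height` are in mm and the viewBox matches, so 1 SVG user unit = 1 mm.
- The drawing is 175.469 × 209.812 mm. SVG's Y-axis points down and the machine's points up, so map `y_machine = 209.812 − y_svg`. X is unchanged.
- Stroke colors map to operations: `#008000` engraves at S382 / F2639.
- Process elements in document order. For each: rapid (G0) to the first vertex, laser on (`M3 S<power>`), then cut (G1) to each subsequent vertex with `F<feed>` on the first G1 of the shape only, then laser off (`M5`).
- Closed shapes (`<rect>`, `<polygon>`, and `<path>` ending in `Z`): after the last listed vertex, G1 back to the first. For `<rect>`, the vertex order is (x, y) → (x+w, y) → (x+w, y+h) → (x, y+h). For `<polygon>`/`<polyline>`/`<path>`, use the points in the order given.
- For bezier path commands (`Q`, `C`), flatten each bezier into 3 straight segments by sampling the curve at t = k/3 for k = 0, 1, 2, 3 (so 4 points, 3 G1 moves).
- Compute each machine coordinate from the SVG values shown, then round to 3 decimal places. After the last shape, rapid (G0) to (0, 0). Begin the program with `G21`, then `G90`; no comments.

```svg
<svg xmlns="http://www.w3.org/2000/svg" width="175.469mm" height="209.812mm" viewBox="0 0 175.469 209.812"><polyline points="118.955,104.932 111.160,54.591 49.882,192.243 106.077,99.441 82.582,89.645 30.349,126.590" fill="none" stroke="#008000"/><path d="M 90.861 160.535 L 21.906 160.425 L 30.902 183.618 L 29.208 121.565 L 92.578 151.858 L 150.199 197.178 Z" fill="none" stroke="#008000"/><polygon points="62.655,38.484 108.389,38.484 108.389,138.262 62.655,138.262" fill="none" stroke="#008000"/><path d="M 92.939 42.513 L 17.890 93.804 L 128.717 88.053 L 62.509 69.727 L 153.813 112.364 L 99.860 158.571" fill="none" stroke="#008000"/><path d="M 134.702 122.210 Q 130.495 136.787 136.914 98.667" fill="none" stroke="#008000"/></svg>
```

1 u = 1 mm; y_m = 209.812 − y.

[1] `<polyline>` open polyline, #008000→engrave S382 F2639: (118.955,104.880) → (111.160,155.221) → (49.882,17.569) → (106.077,110.371) → (82.582,120.167) → (30.349,83.222)

[2] `<path>` closed polygon, #008000→engrave S382 F2639: (90.861,49.277) → (21.906,49.387) → (30.902,26.194) → (29.208,88.247) → (92.578,57.954) → (150.199,12.634) → (90.861,49.277) (closed)

[3] `<polygon>` rectangle, #008000→engrave S382 F2639: (62.655,171.328) → (108.389,171.328) → (108.389,71.550) → (62.655,71.550) → (62.655,171.328) (closed)

[4] `<path>` open polyline, #008000→engrave S382 F2639: (92.939,167.299) → (17.890,116.008) → (128.717,121.759) → (62.509,140.085) → (153.813,97.448) → (99.860,51.241)

[5] `<path>` quadratic bezier, #008000→engrave S382 F2639: (134.702,87.602) → (133.078,83.739) → (133.815,91.587) → (136.914,111.145)

G21
G90
G0 X118.955 Y104.880
M3 S382
G1 X111.160 Y155.221 F2639
G1 X49.882 Y17.569
G1 X106.077 Y110.371
G1 X82.582 Y120.167
G1 X30.349 Y83.222
M5
G0 X90.861 Y49.277
M3 S382
G1 X21.906 Y49.387 F2639
G1 X30.902 Y26.194
G1 X29.208 Y88.247
G1 X92.578 Y57.954
G1 X150.199 Y12.634
G1 X90.861 Y49.277
M5
G0 X62.655 Y171.328
M3 S382
G1 X108.389 Y171.328 F2639
G1 X108.389 Y71.550
G1 X62.655 Y71.550
G1 X62.655 Y171.328
M5
G0 X92.939 Y167.299
M3 S382
G1 X17.890 Y116.008 F2639
G1 X128.717 Y121.759
G1 X62.509 Y140.085
G1 X153.813 Y97.448
G1 X99.860 Y51.241
M5
G0 X134.702 Y87.602
M3 S382
G1 X133.078 Y83.739 F2639
G1 X133.815 Y91.587
G1 X136.914 Y111.145
M5
G0 X0.000 Y0.000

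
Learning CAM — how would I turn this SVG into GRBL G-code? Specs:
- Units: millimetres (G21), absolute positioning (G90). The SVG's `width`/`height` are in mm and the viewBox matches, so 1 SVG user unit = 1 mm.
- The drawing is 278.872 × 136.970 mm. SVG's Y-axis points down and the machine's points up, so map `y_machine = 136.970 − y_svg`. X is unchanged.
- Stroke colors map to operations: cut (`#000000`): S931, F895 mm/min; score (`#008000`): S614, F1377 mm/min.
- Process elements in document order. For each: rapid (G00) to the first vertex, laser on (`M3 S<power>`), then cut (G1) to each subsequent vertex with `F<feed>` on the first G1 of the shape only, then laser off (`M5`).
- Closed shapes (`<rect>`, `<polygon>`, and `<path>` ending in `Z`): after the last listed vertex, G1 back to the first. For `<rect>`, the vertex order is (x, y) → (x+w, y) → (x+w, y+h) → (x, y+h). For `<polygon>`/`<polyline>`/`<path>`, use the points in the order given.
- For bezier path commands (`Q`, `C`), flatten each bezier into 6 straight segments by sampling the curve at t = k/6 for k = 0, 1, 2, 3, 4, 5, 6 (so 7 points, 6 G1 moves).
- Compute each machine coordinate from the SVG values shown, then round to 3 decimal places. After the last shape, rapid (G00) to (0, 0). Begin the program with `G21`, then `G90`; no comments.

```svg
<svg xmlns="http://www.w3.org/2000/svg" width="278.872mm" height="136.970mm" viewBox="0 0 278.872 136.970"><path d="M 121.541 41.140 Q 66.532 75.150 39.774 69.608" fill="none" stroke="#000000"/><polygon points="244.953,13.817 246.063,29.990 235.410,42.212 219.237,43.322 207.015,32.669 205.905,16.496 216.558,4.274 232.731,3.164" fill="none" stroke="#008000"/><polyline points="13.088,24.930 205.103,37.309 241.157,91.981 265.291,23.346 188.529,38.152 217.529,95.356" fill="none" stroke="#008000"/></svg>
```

Since the viewBox matches the mm dimensions, user units are millimetres directly. The only transform is the Y-flip y_m = 136.970 − y_svg.

Shape 1 is a quadratic bezier drawn with `<path>`. Its stroke #000000 means cut at S931, F895. After flipping Y the toolpath is (121.541,95.830) → (103.989,85.592) → (88.007,77.551) → (73.595,71.708) → (60.752,68.062) → (49.478,66.613) → (39.774,67.362).

Shape 2 is a regular polygon drawn with `<polygon>`. Its stroke #008000 means score at S614, F1377. After flipping Y the toolpath is (244.953,123.153) → (246.063,106.980) → (235.410,94.758) → (219.237,93.648) → (207.015,104.301) → (205.905,120.474) → (216.558,132.696) → (232.731,133.806) → (244.953,123.153), returning to the start.

Shape 3 is a open polyline drawn with `<polyline>`. Its stroke #008000 means score at S614, F1377. After flipping Y the toolpath is (13.088,112.040) → (205.103,99.661) → (241.157,44.989) → (265.291,113.624) → (188.529,98.818) → (217.529,41.614).

G21
G90
G00 X121.541 Y95.830
M3 S931
G1 X103.989 Y85.592 F895
G1 X88.007 Y77.551
G1 X73.595 Y71.708
G1 X60.752 Y68.062
G1 X49.478 Y66.613
G1 X39.774 Y67.362
M5
G00 X244.953 Y123.153
M3 S614
G1 X246.063 Y106.980 F1377
G1 X235.410 Y94.758
G1 X219.237 Y93.648
G1 X207.015 Y104.301
G1 X205.905 Y120.474
G1 X216.558 Y132.696
G1 X232.731 Y133.806
G1 X244.953 Y123.153
M5
G00 X13.088 Y112.040
M3 S614
G1 X205.103 Y99.661 F1377
G1 X241.157 Y44.989
G1 X265.291 Y113.624
G1 X188.529 Y98.818
G1 X217.529 Y41.614
M5
G00 X0.000 Y0.000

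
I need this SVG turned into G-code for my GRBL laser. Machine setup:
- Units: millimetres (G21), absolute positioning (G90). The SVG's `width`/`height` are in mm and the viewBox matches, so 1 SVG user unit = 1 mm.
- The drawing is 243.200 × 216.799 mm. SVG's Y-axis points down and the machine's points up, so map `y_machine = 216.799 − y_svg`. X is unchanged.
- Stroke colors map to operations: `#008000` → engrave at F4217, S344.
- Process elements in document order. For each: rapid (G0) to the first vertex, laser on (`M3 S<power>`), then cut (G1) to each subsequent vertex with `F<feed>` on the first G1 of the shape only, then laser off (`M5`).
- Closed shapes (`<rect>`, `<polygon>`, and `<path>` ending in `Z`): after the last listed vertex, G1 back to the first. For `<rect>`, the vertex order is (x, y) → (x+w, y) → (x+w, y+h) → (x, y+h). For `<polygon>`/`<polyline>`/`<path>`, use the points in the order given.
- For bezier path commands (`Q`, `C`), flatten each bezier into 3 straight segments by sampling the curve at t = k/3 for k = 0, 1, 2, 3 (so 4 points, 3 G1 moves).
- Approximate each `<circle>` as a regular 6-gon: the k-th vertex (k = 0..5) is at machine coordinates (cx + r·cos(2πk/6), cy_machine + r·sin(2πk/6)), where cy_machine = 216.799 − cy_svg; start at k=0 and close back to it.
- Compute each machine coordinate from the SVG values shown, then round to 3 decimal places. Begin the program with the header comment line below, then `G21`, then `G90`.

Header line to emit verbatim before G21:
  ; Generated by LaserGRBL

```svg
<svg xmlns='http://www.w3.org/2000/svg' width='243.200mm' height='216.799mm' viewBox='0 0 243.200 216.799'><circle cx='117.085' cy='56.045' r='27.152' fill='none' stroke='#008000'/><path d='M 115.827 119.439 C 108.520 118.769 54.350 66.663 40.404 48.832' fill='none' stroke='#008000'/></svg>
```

Since the viewBox matches the mm dimensions, user units are millimetres directly. The only transform is the Y-flip y_m = 216.799 − y_svg.

Shape 1 is a circle drawn with `<circle>`. Its stroke #008000 means engrave at S344, F4217. After flipping Y the toolpath is (144.237,160.754) → (130.661,184.268) → (103.509,184.268) → (89.933,160.754) → (103.509,137.240) → (130.661,137.240) → (144.237,160.754), returning to the start.

Shape 2 is a cubic bezier drawn with `<path>`. Its stroke #008000 means engrave at S344, F4217. After flipping Y the toolpath is (115.827,97.360) → (96.124,112.001) → (64.533,141.885) → (40.404,167.967).

; Generated by LaserGRBL
G21
G90
G0 X144.237 Y160.754
M3 S344
G1 X130.661 Y184.268 F4217
G1 X103.509 Y184.268
G1 X89.933 Y160.754
G1 X103.509 Y137.240
G1 X130.661 Y137.240
G1 X144.237 Y160.754
M5
G0 X115.827 Y97.360
M3 S344
G1 X96.124 Y112.001 F4217
G1 X64.533 Y141.885
G1 X40.404 Y167.967
M5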